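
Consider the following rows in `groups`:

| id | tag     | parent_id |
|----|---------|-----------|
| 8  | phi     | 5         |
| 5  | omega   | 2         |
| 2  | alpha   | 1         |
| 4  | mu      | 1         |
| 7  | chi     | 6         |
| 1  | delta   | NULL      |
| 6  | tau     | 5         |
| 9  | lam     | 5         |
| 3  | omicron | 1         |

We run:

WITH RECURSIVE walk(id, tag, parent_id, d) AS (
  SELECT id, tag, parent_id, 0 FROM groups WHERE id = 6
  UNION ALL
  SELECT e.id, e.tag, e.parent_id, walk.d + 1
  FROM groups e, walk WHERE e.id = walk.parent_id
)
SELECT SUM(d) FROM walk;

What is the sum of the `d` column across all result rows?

6

Base: id=6 (tau), parent_id=5, d 0.
Iteration 1: join on id=5 -> omega (id 5, parent_id=2, d 1).
Iteration 2: join on id=2 -> alpha (id 2, parent_id=1, d 2).
Iteration 3: join on id=1 -> delta (id 1, parent_id=NULL, d 3).
Iteration 4: parent_id is NULL; no match; recursion stops.
SUM(d) = 0 + 1 + 2 + 3 = 6.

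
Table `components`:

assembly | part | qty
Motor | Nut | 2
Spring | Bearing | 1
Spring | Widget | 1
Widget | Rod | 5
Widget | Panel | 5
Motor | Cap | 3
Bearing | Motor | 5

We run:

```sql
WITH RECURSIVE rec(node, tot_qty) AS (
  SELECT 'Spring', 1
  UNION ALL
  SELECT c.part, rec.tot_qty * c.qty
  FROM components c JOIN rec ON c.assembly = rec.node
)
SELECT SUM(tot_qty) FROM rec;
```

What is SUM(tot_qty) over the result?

43

Base: (Spring, tot_qty=1).
Iteration 1: components of {Spring} -> Bearing = 1*1 = 1, Widget = 1*1 = 1.
Iteration 2: components of {Bearing,Widget} -> Motor = 1*5 = 5, Panel = 1*5 = 5, Rod = 1*5 = 5.
Iteration 3: components of {Motor,Panel,Rod} -> Cap = 5*3 = 15, Nut = 5*2 = 10.
Iteration 4: no further components; recursion stops.
SUM(tot_qty) = 1 + 1 + 1 + 5 + 5 + 5 + 15 + 10 = 43.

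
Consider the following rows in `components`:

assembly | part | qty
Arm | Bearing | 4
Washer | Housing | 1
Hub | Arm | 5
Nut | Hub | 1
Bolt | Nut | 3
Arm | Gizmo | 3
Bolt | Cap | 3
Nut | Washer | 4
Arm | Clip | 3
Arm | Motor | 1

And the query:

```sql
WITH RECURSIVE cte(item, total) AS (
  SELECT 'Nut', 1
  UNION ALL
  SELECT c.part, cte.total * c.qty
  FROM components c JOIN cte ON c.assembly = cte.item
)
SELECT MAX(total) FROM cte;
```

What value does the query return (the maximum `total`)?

20

Base: (Nut, total=1).
Iteration 1: components of {Nut} -> Hub = 1*1 = 1, Washer = 1*4 = 4.
Iteration 2: components of {Hub,Washer} -> Arm = 1*5 = 5, Housing = 4*1 = 4.
Iteration 3: components of {Arm,Housing} -> Bearing = 5*4 = 20, Clip = 5*3 = 15, Gizmo = 5*3 = 15, Motor = 5*1 = 5.
Iteration 4: no further components; recursion stops.
total values: 1, 4, 1, 4, 5, 20, 15, 5, 15; the maximum is 20.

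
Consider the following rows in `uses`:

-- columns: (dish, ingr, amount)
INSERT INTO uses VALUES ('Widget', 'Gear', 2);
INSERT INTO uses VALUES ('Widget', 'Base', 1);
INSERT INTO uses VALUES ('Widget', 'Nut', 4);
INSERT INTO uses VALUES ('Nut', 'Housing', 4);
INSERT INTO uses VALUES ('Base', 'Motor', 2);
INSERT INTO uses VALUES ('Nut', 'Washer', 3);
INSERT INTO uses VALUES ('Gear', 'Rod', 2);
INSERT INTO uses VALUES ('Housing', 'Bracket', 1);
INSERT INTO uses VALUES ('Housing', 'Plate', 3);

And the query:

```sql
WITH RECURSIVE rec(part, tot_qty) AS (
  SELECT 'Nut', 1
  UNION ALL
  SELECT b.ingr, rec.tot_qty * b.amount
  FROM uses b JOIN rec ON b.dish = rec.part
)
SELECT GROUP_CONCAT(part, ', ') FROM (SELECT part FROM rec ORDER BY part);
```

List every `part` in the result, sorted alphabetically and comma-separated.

Base: (Nut, tot_qty=1).
Iteration 1: components of {Nut} -> Housing = 1*4 = 4, Washer = 1*3 = 3.
Iteration 2: components of {Housing,Washer} -> Bracket = 4*1 = 4, Plate = 4*3 = 12.
Iteration 3: no further components; recursion stops.

Bracket, Housing, Nut, Plate, Washer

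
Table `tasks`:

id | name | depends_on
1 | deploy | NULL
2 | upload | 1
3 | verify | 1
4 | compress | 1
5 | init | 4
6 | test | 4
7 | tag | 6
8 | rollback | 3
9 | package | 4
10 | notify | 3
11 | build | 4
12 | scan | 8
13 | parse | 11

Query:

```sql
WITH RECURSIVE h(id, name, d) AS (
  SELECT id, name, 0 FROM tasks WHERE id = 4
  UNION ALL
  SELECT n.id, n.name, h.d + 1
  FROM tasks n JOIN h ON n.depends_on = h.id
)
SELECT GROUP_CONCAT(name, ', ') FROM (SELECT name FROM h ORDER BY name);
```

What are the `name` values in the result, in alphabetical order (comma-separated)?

build, compress, init, package, parse, tag, test

Base: id=4 (compress) at d 0.
Iteration 1: rows with depends_on in {4} -> init (id 5, d 1), test (id 6, d 1), package (id 9, d 1), build (id 11, d 1).
Iteration 2: rows with depends_on in {5,6,9,11} -> tag (id 7, d 2), parse (id 13, d 2).
Iteration 3: no rows with depends_on in {7,13}; recursion stops.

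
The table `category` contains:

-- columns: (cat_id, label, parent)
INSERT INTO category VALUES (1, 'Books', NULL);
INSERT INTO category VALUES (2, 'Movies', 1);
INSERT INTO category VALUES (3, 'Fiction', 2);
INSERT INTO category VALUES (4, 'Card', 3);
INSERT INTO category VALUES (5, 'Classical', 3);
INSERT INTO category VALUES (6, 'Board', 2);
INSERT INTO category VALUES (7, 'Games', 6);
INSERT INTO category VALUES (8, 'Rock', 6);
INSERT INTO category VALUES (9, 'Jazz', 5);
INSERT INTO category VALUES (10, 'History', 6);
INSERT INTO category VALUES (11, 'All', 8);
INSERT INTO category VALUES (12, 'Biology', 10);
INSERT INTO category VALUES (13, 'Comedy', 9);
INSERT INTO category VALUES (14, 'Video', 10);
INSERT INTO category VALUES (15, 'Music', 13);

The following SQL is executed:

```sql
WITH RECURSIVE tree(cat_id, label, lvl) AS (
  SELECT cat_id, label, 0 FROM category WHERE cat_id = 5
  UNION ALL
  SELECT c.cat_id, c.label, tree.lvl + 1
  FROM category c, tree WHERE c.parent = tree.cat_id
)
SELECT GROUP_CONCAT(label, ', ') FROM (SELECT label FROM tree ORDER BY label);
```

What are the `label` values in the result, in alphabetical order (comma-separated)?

Base: cat_id=5 (Classical) at lvl 0.
Iteration 1: rows with parent in {5} -> Jazz (id 9, lvl 1).
Iteration 2: rows with parent in {9} -> Comedy (id 13, lvl 2).
Iteration 3: rows with parent in {13} -> Music (id 15, lvl 3).
Iteration 4: no rows with parent in {15}; recursion stops.

Classical, Comedy, Jazz, Music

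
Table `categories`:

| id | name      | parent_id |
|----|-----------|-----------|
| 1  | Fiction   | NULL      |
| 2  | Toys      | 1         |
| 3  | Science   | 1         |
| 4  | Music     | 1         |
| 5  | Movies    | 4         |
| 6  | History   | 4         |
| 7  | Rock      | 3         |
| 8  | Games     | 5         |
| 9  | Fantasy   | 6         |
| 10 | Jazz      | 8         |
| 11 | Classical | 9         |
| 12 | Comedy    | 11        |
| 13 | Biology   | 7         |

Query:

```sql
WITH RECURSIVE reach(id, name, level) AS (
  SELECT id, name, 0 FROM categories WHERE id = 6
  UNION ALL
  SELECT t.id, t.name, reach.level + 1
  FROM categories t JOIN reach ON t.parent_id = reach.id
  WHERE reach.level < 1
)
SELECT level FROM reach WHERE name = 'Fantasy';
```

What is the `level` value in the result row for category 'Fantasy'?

Base: id=6 (History) at level 0.
Iteration 1: rows with parent_id in {6} -> Fantasy (id 9, level 1).
Iteration 2: level < 1 fails for all current rows; recursion stops.

1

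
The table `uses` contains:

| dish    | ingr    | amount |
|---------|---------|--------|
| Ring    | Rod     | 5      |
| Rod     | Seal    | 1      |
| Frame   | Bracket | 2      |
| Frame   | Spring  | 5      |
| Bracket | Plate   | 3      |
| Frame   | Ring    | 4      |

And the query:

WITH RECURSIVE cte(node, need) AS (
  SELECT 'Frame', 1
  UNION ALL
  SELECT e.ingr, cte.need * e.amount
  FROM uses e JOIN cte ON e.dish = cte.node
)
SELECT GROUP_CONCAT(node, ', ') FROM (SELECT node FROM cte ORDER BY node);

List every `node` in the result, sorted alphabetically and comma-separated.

Base: (Frame, need=1).
Iteration 1: components of {Frame} -> Bracket = 1*2 = 2, Ring = 1*4 = 4, Spring = 1*5 = 5.
Iteration 2: components of {Bracket,Ring,Spring} -> Plate = 2*3 = 6, Rod = 4*5 = 20.
Iteration 3: components of {Plate,Rod} -> Seal = 20*1 = 20.
Iteration 4: no further components; recursion stops.

Bracket, Frame, Plate, Ring, Rod, Seal, Spring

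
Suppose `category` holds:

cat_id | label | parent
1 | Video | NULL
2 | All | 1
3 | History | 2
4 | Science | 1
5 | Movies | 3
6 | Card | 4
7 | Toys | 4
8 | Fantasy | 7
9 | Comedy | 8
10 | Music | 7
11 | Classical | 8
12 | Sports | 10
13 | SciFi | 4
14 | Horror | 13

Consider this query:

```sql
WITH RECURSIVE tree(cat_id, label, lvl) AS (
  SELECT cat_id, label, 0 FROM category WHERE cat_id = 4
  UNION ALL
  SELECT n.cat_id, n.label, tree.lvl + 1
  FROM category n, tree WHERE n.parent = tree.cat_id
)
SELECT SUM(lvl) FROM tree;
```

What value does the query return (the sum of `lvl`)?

18

Base: cat_id=4 (Science) at lvl 0.
Iteration 1: rows with parent in {4} -> Card (id 6, lvl 1), Toys (id 7, lvl 1), SciFi (id 13, lvl 1).
Iteration 2: rows with parent in {6,7,13} -> Fantasy (id 8, lvl 2), Music (id 10, lvl 2), Horror (id 14, lvl 2).
Iteration 3: rows with parent in {8,10,14} -> Comedy (id 9, lvl 3), Classical (id 11, lvl 3), Sports (id 12, lvl 3).
Iteration 4: no rows with parent in {9,11,12}; recursion stops.
SUM(lvl) = 0 + 1 + 1 + 1 + 2 + 2 + 2 + 3 + 3 + 3 = 18.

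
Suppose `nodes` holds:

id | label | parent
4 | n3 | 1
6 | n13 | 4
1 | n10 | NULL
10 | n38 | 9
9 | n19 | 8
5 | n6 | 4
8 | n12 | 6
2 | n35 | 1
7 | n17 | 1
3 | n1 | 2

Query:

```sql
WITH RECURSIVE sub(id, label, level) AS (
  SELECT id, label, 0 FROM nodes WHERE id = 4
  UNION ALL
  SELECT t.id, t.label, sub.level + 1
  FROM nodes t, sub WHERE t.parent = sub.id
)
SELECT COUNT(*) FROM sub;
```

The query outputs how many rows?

Base: id=4 (n3) at level 0.
Iteration 1: rows with parent in {4} -> n6 (id 5, level 1), n13 (id 6, level 1).
Iteration 2: rows with parent in {5,6} -> n12 (id 8, level 2).
Iteration 3: rows with parent in {8} -> n19 (id 9, level 3).
Iteration 4: rows with parent in {9} -> n38 (id 10, level 4).
Iteration 5: no rows with parent in {10}; recursion stops.
Total rows emitted: 6.

6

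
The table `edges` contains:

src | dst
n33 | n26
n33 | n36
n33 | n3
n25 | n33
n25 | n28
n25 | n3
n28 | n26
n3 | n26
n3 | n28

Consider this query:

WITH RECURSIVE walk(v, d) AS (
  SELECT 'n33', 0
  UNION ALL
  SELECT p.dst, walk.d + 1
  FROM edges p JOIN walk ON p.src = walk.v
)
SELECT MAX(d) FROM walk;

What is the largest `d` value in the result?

Base: (n33, d=0).
Iteration 1: edges from {n33} -> (n26, d=1), (n3, d=1), (n36, d=1).
Iteration 2: edges from {n26,n3,n36} -> (n26, d=2), (n28, d=2).
Iteration 3: edges from {n26,n28} -> (n26, d=3).
Iteration 4: no outgoing edges from {n26}; recursion stops.
d values: 0, 1, 1, 1, 2, 2, 3; the maximum is 3.

3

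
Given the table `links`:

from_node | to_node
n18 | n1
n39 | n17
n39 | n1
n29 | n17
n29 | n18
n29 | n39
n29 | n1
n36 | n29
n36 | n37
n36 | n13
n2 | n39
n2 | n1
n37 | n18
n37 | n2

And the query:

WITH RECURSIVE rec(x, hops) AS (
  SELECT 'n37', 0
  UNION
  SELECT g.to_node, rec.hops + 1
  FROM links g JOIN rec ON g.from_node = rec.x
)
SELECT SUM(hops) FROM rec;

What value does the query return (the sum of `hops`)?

Base: (n37, hops=0).
Iteration 1: edges from {n37} -> (n18, hops=1), (n2, hops=1).
Iteration 2: edges from {n18,n2} -> (n1, hops=2), (n39, hops=2). [UNION drops 1 duplicate row(s)]
Iteration 3: edges from {n1,n39} -> (n1, hops=3), (n17, hops=3).
Iteration 4: no outgoing edges from {n1,n17}; recursion stops.
SUM(hops) = 0 + 1 + 1 + 2 + 2 + 3 + 3 = 12.

12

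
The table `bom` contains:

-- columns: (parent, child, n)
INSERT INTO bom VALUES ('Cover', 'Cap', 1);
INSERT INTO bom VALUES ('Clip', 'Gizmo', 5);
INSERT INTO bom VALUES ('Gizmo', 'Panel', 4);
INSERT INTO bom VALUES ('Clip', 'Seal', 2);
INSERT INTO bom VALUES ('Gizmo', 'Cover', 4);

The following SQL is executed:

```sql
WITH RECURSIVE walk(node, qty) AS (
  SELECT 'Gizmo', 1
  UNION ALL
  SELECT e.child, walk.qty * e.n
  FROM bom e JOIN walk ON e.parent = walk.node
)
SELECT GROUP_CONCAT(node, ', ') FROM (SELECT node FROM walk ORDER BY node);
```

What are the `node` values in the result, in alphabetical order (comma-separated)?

Base: (Gizmo, qty=1).
Iteration 1: components of {Gizmo} -> Cover = 1*4 = 4, Panel = 1*4 = 4.
Iteration 2: components of {Cover,Panel} -> Cap = 4*1 = 4.
Iteration 3: no further components; recursion stops.

Cap, Cover, Gizmo, Panel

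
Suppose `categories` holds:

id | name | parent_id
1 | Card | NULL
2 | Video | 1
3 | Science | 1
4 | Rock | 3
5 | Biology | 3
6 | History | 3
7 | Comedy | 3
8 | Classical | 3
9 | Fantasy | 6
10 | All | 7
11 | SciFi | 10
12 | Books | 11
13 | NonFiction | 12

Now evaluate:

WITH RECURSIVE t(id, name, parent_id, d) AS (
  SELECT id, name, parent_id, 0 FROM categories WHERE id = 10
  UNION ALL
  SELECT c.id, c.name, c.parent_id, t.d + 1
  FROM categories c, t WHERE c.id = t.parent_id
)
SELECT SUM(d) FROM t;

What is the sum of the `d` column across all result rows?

Base: id=10 (All), parent_id=7, d 0.
Iteration 1: join on id=7 -> Comedy (id 7, parent_id=3, d 1).
Iteration 2: join on id=3 -> Science (id 3, parent_id=1, d 2).
Iteration 3: join on id=1 -> Card (id 1, parent_id=NULL, d 3).
Iteration 4: parent_id is NULL; no match; recursion stops.
SUM(d) = 0 + 1 + 2 + 3 = 6.

6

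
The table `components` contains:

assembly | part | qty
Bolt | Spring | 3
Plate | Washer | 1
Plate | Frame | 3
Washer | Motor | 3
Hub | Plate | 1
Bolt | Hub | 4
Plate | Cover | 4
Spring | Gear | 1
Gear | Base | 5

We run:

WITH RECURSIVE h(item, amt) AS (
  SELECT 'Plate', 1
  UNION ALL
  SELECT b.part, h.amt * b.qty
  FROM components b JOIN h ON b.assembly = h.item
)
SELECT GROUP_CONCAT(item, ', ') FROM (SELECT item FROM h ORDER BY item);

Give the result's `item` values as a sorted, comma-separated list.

Base: (Plate, amt=1).
Iteration 1: components of {Plate} -> Cover = 1*4 = 4, Frame = 1*3 = 3, Washer = 1*1 = 1.
Iteration 2: components of {Cover,Frame,Washer} -> Motor = 1*3 = 3.
Iteration 3: no further components; recursion stops.

Cover, Frame, Motor, Plate, Washer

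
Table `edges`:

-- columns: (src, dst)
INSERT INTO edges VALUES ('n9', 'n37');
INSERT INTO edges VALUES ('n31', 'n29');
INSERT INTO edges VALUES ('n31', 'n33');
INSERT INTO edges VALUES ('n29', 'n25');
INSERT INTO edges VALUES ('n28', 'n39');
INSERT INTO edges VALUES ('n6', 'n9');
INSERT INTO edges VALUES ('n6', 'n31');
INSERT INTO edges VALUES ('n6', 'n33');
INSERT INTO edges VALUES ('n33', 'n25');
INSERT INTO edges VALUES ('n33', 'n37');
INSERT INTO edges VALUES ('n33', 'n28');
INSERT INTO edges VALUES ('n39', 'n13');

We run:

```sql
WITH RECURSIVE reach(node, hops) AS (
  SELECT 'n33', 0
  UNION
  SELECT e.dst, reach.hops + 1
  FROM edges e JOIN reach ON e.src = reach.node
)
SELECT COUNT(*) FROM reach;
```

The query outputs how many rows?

Base: (n33, hops=0).
Iteration 1: edges from {n33} -> (n25, hops=1), (n28, hops=1), (n37, hops=1).
Iteration 2: edges from {n25,n28,n37} -> (n39, hops=2).
Iteration 3: edges from {n39} -> (n13, hops=3).
Iteration 4: no outgoing edges from {n13}; recursion stops.
Total rows emitted: 6.

6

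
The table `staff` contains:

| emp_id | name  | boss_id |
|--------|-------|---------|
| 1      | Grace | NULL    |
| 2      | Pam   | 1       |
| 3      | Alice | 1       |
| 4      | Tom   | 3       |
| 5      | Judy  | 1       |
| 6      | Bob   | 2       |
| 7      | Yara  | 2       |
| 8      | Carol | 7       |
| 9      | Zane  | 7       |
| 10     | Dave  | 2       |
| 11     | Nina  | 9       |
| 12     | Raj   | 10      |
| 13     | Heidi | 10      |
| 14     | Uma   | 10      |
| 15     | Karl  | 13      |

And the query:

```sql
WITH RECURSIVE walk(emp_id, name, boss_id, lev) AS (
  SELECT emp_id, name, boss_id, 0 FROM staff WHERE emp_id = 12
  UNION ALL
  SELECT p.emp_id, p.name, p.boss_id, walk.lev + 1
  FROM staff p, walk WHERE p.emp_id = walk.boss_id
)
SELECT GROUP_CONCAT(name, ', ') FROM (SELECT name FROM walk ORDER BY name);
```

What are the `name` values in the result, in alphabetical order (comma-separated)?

Base: emp_id=12 (Raj), boss_id=10, lev 0.
Iteration 1: join on emp_id=10 -> Dave (id 10, boss_id=2, lev 1).
Iteration 2: join on emp_id=2 -> Pam (id 2, boss_id=1, lev 2).
Iteration 3: join on emp_id=1 -> Grace (id 1, boss_id=NULL, lev 3).
Iteration 4: boss_id is NULL; no match; recursion stops.

Dave, Grace, Pam, Raj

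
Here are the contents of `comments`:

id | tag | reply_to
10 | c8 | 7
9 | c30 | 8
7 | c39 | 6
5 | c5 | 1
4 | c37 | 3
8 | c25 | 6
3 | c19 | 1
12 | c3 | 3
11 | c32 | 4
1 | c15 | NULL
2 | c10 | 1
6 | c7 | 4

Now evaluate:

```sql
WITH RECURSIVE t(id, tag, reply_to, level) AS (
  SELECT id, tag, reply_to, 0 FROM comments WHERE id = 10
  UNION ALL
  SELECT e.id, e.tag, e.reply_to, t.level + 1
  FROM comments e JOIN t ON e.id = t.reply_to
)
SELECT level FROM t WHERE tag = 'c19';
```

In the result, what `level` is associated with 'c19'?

4

Base: id=10 (c8), reply_to=7, level 0.
Iteration 1: join on id=7 -> c39 (id 7, reply_to=6, level 1).
Iteration 2: join on id=6 -> c7 (id 6, reply_to=4, level 2).
Iteration 3: join on id=4 -> c37 (id 4, reply_to=3, level 3).
Iteration 4: join on id=3 -> c19 (id 3, reply_to=1, level 4).
Iteration 5: join on id=1 -> c15 (id 1, reply_to=NULL, level 5).
Iteration 6: reply_to is NULL; no match; recursion stops.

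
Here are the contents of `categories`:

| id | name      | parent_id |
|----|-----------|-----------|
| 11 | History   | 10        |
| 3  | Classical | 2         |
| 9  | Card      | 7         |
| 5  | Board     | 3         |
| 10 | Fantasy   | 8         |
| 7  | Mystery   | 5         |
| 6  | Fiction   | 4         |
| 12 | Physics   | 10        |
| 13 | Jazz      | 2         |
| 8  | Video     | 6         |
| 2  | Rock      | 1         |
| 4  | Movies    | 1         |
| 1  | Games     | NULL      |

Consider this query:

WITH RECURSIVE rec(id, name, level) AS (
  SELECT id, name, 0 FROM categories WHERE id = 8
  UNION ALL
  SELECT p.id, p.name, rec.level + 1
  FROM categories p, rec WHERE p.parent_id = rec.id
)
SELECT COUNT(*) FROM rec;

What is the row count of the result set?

4

Base: id=8 (Video) at level 0.
Iteration 1: rows with parent_id in {8} -> Fantasy (id 10, level 1).
Iteration 2: rows with parent_id in {10} -> History (id 11, level 2), Physics (id 12, level 2).
Iteration 3: no rows with parent_id in {11,12}; recursion stops.
Total rows emitted: 4.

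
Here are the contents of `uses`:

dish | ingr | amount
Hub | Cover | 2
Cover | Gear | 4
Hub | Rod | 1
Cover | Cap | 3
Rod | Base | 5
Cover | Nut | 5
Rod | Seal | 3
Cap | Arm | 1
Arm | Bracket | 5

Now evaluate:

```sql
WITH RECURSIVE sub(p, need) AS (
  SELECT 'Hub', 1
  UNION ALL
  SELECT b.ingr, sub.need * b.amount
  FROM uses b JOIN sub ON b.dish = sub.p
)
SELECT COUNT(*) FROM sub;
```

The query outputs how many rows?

Base: (Hub, need=1).
Iteration 1: components of {Hub} -> Cover = 1*2 = 2, Rod = 1*1 = 1.
Iteration 2: components of {Cover,Rod} -> Base = 1*5 = 5, Cap = 2*3 = 6, Gear = 2*4 = 8, Nut = 2*5 = 10, Seal = 1*3 = 3.
Iteration 3: components of {Base,Cap,Gear,Nut,Seal} -> Arm = 6*1 = 6.
Iteration 4: components of {Arm} -> Bracket = 6*5 = 30.
Iteration 5: no further components; recursion stops.
Total rows emitted: 10.

10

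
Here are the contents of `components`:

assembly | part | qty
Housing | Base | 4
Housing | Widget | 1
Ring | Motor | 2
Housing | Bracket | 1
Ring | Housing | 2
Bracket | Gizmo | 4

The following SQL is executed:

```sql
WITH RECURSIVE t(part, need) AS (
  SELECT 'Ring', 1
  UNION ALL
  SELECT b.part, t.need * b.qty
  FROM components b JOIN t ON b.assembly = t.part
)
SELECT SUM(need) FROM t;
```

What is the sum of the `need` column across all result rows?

25

Base: (Ring, need=1).
Iteration 1: components of {Ring} -> Housing = 1*2 = 2, Motor = 1*2 = 2.
Iteration 2: components of {Housing,Motor} -> Base = 2*4 = 8, Bracket = 2*1 = 2, Widget = 2*1 = 2.
Iteration 3: components of {Base,Bracket,Widget} -> Gizmo = 2*4 = 8.
Iteration 4: no further components; recursion stops.
SUM(need) = 1 + 2 + 2 + 2 + 8 + 2 + 8 = 25.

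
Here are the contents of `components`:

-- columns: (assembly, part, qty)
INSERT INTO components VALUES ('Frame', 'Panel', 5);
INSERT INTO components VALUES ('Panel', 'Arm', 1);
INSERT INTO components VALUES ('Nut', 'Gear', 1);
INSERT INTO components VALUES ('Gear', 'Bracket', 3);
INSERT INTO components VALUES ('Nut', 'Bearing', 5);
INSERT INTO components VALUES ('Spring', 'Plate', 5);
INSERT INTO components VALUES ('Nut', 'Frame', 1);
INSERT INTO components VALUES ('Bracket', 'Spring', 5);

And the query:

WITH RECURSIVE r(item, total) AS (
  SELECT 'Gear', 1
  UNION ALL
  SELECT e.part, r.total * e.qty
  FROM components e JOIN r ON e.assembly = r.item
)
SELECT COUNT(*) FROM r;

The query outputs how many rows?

Base: (Gear, total=1).
Iteration 1: components of {Gear} -> Bracket = 1*3 = 3.
Iteration 2: components of {Bracket} -> Spring = 3*5 = 15.
Iteration 3: components of {Spring} -> Plate = 15*5 = 75.
Iteration 4: no further components; recursion stops.
Total rows emitted: 4.

4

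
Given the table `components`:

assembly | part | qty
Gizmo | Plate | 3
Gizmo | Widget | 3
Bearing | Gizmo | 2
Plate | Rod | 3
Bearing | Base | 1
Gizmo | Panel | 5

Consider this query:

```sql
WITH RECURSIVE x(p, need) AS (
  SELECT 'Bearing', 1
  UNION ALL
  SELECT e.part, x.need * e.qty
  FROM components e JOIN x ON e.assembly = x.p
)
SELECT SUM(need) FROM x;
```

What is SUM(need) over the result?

Base: (Bearing, need=1).
Iteration 1: components of {Bearing} -> Base = 1*1 = 1, Gizmo = 1*2 = 2.
Iteration 2: components of {Base,Gizmo} -> Panel = 2*5 = 10, Plate = 2*3 = 6, Widget = 2*3 = 6.
Iteration 3: components of {Panel,Plate,Widget} -> Rod = 6*3 = 18.
Iteration 4: no further components; recursion stops.
SUM(need) = 1 + 1 + 2 + 6 + 6 + 10 + 18 = 44.

44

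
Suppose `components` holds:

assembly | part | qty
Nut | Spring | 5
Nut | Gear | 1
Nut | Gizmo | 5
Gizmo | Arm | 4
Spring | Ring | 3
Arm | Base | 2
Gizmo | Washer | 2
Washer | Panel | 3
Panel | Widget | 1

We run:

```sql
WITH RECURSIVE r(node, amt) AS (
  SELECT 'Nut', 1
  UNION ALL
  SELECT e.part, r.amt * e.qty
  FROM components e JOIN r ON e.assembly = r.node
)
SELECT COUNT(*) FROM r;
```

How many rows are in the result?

10

Base: (Nut, amt=1).
Iteration 1: components of {Nut} -> Gear = 1*1 = 1, Gizmo = 1*5 = 5, Spring = 1*5 = 5.
Iteration 2: components of {Gear,Gizmo,Spring} -> Arm = 5*4 = 20, Ring = 5*3 = 15, Washer = 5*2 = 10.
Iteration 3: components of {Arm,Ring,Washer} -> Base = 20*2 = 40, Panel = 10*3 = 30.
Iteration 4: components of {Base,Panel} -> Widget = 30*1 = 30.
Iteration 5: no further components; recursion stops.
Total rows emitted: 10.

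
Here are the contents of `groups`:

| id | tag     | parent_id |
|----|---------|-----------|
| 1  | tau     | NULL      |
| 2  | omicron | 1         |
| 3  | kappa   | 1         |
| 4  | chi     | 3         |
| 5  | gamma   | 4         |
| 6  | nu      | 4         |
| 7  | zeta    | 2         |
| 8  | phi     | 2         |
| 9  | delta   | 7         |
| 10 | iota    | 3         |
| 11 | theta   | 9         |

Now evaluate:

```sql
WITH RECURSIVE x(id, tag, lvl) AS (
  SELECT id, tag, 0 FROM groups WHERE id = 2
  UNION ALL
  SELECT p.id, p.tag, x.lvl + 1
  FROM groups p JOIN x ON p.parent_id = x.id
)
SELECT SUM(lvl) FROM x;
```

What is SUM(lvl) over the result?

7

Base: id=2 (omicron) at lvl 0.
Iteration 1: rows with parent_id in {2} -> zeta (id 7, lvl 1), phi (id 8, lvl 1).
Iteration 2: rows with parent_id in {7,8} -> delta (id 9, lvl 2).
Iteration 3: rows with parent_id in {9} -> theta (id 11, lvl 3).
Iteration 4: no rows with parent_id in {11}; recursion stops.
SUM(lvl) = 0 + 1 + 1 + 2 + 3 = 7.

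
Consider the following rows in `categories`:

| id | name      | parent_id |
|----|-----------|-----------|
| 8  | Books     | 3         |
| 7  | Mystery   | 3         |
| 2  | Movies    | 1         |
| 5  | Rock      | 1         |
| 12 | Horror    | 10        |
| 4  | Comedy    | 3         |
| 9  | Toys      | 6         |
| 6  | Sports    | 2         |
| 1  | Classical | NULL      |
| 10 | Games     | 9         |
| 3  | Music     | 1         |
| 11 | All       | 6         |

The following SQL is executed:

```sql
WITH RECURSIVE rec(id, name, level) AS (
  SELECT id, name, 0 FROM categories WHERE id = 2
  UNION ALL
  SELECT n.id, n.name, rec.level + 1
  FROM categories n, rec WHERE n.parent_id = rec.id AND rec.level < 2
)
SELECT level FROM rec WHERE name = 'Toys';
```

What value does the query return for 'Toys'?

2

Base: id=2 (Movies) at level 0.
Iteration 1: rows with parent_id in {2} -> Sports (id 6, level 1).
Iteration 2: rows with parent_id in {6} -> Toys (id 9, level 2), All (id 11, level 2).
Iteration 3: level < 2 fails for all current rows; recursion stops.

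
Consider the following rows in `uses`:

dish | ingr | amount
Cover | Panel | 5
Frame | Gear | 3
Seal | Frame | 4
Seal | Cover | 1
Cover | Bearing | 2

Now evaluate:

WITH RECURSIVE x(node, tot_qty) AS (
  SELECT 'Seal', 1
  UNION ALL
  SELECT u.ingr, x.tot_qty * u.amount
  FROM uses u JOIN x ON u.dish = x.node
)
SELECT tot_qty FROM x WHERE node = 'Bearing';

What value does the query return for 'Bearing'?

2

Base: (Seal, tot_qty=1).
Iteration 1: components of {Seal} -> Cover = 1*1 = 1, Frame = 1*4 = 4.
Iteration 2: components of {Cover,Frame} -> Bearing = 1*2 = 2, Gear = 4*3 = 12, Panel = 1*5 = 5.
Iteration 3: no further components; recursion stops.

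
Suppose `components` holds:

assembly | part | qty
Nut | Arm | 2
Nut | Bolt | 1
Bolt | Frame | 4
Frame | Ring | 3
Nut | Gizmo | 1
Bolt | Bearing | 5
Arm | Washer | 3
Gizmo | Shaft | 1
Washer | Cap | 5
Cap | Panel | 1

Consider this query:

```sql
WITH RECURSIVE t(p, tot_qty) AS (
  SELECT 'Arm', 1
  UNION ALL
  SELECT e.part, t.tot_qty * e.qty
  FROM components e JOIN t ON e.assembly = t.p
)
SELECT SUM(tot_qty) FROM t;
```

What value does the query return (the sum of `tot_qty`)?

34

Base: (Arm, tot_qty=1).
Iteration 1: components of {Arm} -> Washer = 1*3 = 3.
Iteration 2: components of {Washer} -> Cap = 3*5 = 15.
Iteration 3: components of {Cap} -> Panel = 15*1 = 15.
Iteration 4: no further components; recursion stops.
SUM(tot_qty) = 1 + 3 + 15 + 15 = 34.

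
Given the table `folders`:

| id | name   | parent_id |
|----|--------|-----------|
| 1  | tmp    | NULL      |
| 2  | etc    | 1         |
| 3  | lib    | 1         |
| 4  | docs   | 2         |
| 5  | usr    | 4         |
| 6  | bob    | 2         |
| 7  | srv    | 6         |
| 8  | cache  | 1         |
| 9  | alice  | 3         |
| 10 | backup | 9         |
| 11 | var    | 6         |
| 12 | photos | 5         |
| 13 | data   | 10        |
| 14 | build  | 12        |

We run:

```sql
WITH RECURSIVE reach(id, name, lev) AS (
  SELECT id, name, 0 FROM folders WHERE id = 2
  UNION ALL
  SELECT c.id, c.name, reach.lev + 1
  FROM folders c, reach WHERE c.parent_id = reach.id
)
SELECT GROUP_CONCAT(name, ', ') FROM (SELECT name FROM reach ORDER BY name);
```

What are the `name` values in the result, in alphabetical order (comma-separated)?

Base: id=2 (etc) at lev 0.
Iteration 1: rows with parent_id in {2} -> docs (id 4, lev 1), bob (id 6, lev 1).
Iteration 2: rows with parent_id in {4,6} -> usr (id 5, lev 2), srv (id 7, lev 2), var (id 11, lev 2).
Iteration 3: rows with parent_id in {5,7,11} -> photos (id 12, lev 3).
Iteration 4: rows with parent_id in {12} -> build (id 14, lev 4).
Iteration 5: no rows with parent_id in {14}; recursion stops.

bob, build, docs, etc, photos, srv, usr, var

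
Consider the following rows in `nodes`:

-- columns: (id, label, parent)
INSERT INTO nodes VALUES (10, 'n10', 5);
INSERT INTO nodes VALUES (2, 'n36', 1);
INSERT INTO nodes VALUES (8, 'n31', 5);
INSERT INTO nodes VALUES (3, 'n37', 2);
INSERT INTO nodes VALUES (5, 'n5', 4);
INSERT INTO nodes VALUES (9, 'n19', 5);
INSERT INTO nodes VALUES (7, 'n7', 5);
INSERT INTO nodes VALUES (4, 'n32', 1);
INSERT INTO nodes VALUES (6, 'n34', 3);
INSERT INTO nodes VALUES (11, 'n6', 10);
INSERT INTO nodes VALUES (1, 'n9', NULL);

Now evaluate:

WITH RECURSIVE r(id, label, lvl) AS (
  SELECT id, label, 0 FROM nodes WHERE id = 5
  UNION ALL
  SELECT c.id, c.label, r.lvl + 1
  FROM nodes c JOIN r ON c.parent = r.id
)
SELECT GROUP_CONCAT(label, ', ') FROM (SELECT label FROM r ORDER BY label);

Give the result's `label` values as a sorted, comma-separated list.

n10, n19, n31, n5, n6, n7

Base: id=5 (n5) at lvl 0.
Iteration 1: rows with parent in {5} -> n7 (id 7, lvl 1), n31 (id 8, lvl 1), n19 (id 9, lvl 1), n10 (id 10, lvl 1).
Iteration 2: rows with parent in {7,8,9,10} -> n6 (id 11, lvl 2).
Iteration 3: no rows with parent in {11}; recursion stops.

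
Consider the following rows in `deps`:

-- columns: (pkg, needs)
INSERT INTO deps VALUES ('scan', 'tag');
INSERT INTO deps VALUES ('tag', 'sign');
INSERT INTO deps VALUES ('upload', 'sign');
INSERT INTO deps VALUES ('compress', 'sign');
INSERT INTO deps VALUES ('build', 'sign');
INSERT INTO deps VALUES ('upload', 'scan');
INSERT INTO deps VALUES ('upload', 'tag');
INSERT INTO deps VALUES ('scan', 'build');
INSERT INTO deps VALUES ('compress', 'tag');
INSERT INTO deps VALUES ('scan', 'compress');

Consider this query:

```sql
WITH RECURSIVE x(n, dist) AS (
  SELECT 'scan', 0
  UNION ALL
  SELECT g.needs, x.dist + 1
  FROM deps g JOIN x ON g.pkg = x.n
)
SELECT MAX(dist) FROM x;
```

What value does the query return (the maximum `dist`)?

3

Base: (scan, dist=0).
Iteration 1: edges from {scan} -> (build, dist=1), (compress, dist=1), (tag, dist=1).
Iteration 2: edges from {build,compress,tag} -> (sign, dist=2) x3, (tag, dist=2). [UNION ALL keeps all 4 new rows, including repeats]
Iteration 3: edges from {sign,tag} -> (sign, dist=3).
Iteration 4: no outgoing edges from {sign}; recursion stops.
dist values: 0, 1, 1, 1, 2, 2, 2, 2, 3; the maximum is 3.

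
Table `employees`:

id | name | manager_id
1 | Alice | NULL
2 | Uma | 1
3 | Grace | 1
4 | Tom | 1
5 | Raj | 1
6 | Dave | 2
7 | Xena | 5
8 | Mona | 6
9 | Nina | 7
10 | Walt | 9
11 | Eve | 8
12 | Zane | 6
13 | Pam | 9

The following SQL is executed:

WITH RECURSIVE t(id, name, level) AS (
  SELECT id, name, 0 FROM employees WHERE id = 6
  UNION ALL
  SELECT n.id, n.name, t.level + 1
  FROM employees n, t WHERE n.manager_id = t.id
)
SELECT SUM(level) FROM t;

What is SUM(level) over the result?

4

Base: id=6 (Dave) at level 0.
Iteration 1: rows with manager_id in {6} -> Mona (id 8, level 1), Zane (id 12, level 1).
Iteration 2: rows with manager_id in {8,12} -> Eve (id 11, level 2).
Iteration 3: no rows with manager_id in {11}; recursion stops.
SUM(level) = 0 + 1 + 1 + 2 = 4.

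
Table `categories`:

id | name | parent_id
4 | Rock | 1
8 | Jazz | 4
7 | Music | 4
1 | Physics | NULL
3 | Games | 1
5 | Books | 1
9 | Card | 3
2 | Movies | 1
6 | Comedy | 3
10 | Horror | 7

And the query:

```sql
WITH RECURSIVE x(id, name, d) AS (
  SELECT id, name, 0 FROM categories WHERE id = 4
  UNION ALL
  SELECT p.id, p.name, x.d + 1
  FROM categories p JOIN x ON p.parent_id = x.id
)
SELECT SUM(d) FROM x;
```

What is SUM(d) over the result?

Base: id=4 (Rock) at d 0.
Iteration 1: rows with parent_id in {4} -> Music (id 7, d 1), Jazz (id 8, d 1).
Iteration 2: rows with parent_id in {7,8} -> Horror (id 10, d 2).
Iteration 3: no rows with parent_id in {10}; recursion stops.
SUM(d) = 0 + 1 + 1 + 2 = 4.

4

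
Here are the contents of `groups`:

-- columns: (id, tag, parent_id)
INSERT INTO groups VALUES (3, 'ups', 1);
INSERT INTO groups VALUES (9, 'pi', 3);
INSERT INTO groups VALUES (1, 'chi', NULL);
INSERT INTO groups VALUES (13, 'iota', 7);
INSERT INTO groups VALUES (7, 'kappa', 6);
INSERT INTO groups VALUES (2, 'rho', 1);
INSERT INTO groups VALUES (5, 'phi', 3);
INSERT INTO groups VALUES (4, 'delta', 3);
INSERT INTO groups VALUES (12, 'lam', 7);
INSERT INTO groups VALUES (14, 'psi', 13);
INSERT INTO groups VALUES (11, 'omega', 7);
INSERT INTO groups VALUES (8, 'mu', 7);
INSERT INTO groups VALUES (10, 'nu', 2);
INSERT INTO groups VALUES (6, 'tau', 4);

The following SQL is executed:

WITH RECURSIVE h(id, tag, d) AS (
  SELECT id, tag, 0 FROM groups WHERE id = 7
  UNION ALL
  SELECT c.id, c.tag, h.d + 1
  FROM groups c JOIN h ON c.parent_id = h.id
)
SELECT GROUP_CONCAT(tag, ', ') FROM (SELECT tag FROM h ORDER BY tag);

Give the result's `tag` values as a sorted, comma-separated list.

Base: id=7 (kappa) at d 0.
Iteration 1: rows with parent_id in {7} -> mu (id 8, d 1), omega (id 11, d 1), lam (id 12, d 1), iota (id 13, d 1).
Iteration 2: rows with parent_id in {8,11,12,13} -> psi (id 14, d 2).
Iteration 3: no rows with parent_id in {14}; recursion stops.

iota, kappa, lam, mu, omega, psi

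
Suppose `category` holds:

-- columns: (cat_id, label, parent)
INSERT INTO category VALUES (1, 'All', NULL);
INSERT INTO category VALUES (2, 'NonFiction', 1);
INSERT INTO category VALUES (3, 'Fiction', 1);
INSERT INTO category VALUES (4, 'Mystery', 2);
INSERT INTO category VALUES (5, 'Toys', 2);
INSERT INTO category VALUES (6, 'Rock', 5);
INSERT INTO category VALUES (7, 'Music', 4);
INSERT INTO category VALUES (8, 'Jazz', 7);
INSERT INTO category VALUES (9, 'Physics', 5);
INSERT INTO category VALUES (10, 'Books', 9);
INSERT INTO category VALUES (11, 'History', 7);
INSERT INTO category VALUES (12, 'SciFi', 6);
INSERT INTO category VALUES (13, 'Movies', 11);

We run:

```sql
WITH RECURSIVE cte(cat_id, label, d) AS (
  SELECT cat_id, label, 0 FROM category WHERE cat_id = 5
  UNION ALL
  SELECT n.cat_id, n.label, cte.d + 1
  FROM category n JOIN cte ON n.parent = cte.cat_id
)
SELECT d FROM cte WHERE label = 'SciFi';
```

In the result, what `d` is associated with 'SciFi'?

Base: cat_id=5 (Toys) at d 0.
Iteration 1: rows with parent in {5} -> Rock (id 6, d 1), Physics (id 9, d 1).
Iteration 2: rows with parent in {6,9} -> Books (id 10, d 2), SciFi (id 12, d 2).
Iteration 3: no rows with parent in {10,12}; recursion stops.

2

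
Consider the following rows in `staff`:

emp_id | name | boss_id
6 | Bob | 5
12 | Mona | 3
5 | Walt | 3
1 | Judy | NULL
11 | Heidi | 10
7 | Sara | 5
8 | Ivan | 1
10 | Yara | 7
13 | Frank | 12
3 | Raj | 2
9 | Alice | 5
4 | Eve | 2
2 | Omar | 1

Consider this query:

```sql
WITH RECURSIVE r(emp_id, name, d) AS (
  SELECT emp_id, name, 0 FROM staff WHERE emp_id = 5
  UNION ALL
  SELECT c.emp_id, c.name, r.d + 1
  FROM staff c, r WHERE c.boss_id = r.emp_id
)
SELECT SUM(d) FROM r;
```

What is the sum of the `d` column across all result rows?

Base: emp_id=5 (Walt) at d 0.
Iteration 1: rows with boss_id in {5} -> Bob (id 6, d 1), Sara (id 7, d 1), Alice (id 9, d 1).
Iteration 2: rows with boss_id in {6,7,9} -> Yara (id 10, d 2).
Iteration 3: rows with boss_id in {10} -> Heidi (id 11, d 3).
Iteration 4: no rows with boss_id in {11}; recursion stops.
SUM(d) = 0 + 1 + 1 + 1 + 2 + 3 = 8.

8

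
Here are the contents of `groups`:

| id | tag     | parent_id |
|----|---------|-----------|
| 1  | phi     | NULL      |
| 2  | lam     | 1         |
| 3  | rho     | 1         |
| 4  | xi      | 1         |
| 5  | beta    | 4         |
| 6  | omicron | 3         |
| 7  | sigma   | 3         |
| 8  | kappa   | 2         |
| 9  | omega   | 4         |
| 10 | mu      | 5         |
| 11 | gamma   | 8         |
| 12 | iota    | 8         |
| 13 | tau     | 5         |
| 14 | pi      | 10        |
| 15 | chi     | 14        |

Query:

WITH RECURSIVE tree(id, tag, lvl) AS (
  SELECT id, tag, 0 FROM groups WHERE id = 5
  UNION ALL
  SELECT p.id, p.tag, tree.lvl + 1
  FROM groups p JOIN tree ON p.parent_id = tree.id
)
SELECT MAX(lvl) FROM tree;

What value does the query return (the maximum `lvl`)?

3

Base: id=5 (beta) at lvl 0.
Iteration 1: rows with parent_id in {5} -> mu (id 10, lvl 1), tau (id 13, lvl 1).
Iteration 2: rows with parent_id in {10,13} -> pi (id 14, lvl 2).
Iteration 3: rows with parent_id in {14} -> chi (id 15, lvl 3).
Iteration 4: no rows with parent_id in {15}; recursion stops.
lvl values: 0, 1, 1, 2, 3; the maximum is 3.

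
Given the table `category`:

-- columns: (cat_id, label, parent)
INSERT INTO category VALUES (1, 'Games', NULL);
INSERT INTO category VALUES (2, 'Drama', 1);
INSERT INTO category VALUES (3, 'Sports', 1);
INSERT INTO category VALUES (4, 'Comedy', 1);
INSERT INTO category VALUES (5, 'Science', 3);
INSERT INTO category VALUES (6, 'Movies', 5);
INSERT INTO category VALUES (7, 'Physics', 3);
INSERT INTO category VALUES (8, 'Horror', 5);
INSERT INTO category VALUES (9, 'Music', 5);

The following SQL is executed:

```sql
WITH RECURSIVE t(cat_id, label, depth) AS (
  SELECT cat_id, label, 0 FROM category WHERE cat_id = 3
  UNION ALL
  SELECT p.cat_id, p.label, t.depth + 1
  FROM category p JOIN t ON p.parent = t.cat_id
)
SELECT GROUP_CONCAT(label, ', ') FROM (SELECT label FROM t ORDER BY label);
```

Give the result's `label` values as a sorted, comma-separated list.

Base: cat_id=3 (Sports) at depth 0.
Iteration 1: rows with parent in {3} -> Science (id 5, depth 1), Physics (id 7, depth 1).
Iteration 2: rows with parent in {5,7} -> Movies (id 6, depth 2), Horror (id 8, depth 2), Music (id 9, depth 2).
Iteration 3: no rows with parent in {6,8,9}; recursion stops.

Horror, Movies, Music, Physics, Science, Sports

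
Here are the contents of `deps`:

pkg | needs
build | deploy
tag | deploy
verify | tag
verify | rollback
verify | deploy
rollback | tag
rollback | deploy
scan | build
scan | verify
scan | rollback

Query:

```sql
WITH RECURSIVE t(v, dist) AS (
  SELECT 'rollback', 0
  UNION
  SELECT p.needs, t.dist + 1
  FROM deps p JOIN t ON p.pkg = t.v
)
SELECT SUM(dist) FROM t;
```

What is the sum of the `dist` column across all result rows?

4

Base: (rollback, dist=0).
Iteration 1: edges from {rollback} -> (deploy, dist=1), (tag, dist=1).
Iteration 2: edges from {deploy,tag} -> (deploy, dist=2).
Iteration 3: no outgoing edges from {deploy}; recursion stops.
SUM(dist) = 0 + 1 + 1 + 2 = 4.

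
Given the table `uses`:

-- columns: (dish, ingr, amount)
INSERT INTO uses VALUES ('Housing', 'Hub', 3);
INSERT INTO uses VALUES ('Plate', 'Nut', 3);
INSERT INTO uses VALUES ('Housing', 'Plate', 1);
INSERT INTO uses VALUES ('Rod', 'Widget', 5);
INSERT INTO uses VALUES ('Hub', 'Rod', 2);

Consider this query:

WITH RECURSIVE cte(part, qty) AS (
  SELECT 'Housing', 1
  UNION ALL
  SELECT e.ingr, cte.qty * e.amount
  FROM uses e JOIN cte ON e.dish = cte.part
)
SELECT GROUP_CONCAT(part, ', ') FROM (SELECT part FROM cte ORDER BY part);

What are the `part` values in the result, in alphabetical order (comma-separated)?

Base: (Housing, qty=1).
Iteration 1: components of {Housing} -> Hub = 1*3 = 3, Plate = 1*1 = 1.
Iteration 2: components of {Hub,Plate} -> Nut = 1*3 = 3, Rod = 3*2 = 6.
Iteration 3: components of {Nut,Rod} -> Widget = 6*5 = 30.
Iteration 4: no further components; recursion stops.

Housing, Hub, Nut, Plate, Rod, Widget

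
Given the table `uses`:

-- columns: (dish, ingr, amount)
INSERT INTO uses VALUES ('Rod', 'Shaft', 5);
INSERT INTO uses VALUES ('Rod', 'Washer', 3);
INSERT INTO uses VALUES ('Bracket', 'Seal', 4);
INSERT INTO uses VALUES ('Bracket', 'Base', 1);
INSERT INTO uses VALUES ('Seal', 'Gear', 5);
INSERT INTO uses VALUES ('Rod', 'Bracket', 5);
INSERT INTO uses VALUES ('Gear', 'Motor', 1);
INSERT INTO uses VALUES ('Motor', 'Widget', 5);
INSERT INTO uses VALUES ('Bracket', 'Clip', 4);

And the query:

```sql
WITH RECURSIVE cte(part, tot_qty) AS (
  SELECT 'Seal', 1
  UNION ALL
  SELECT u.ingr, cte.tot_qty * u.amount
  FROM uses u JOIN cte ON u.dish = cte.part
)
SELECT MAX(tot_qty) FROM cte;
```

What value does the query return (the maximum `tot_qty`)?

Base: (Seal, tot_qty=1).
Iteration 1: components of {Seal} -> Gear = 1*5 = 5.
Iteration 2: components of {Gear} -> Motor = 5*1 = 5.
Iteration 3: components of {Motor} -> Widget = 5*5 = 25.
Iteration 4: no further components; recursion stops.
tot_qty values: 1, 5, 5, 25; the maximum is 25.

25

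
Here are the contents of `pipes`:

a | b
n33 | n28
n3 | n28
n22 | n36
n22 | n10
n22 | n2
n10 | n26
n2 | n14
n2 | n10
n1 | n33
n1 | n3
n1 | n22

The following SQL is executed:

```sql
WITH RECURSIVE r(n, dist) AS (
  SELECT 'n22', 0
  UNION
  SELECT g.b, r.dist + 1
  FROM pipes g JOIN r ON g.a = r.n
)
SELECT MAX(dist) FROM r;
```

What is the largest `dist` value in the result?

Base: (n22, dist=0).
Iteration 1: edges from {n22} -> (n10, dist=1), (n2, dist=1), (n36, dist=1).
Iteration 2: edges from {n10,n2,n36} -> (n10, dist=2), (n14, dist=2), (n26, dist=2).
Iteration 3: edges from {n10,n14,n26} -> (n26, dist=3).
Iteration 4: no outgoing edges from {n26}; recursion stops.
dist values: 0, 1, 1, 1, 2, 2, 2, 3; the maximum is 3.

3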